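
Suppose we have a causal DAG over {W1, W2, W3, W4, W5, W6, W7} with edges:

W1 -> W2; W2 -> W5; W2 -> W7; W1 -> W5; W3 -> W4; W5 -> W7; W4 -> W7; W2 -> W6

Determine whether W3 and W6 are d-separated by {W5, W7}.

No

3 paths connect W3 and W6; each must be blocked for d-separation to hold:
Path 1: W3 → W4 → W7 ← W2 → W6
  W4 is a chain and W4 is not conditioned on; W7 is a collider and W7 is conditioned on, which opens it; W2 is a fork and W2 is not conditioned on — no node blocks this path, so it is active.
Path 2: W3 → W4 → W7 ← W5 ← W2 → W6
  W5 is a chain here and W5 is conditioned on, so the path is blocked at W5.
Path 3: W3 → W4 → W7 ← W5 ← W1 → W2 → W6
  W5 is a chain here and W5 is conditioned on, so the path is blocked at W5.
Because an active path exists, W3 and W6 are not d-separated.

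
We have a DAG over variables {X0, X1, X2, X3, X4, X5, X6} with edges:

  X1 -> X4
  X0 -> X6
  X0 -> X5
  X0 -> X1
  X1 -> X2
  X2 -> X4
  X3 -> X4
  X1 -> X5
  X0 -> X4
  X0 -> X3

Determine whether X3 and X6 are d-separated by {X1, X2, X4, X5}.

We examine all 6 paths between X3 and X6:
Path 1: X3 ← X0 → X6
  X0 is a fork and X0 is not conditioned on — no node blocks this path, so it is active.
Path 2: X3 → X4 ← X0 → X6
  X4 is a collider and X4 is conditioned on, which opens it; X0 is a fork and X0 is not conditioned on — no node blocks this path, so it is active.
Path 3: X3 → X4 ← X1 → X5 ← X0 → X6
  X1 is a fork here and X1 is conditioned on, so the path is blocked at X1.
Path 4: X3 → X4 ← X1 ← X0 → X6
  X1 is a chain here and X1 is conditioned on, so the path is blocked at X1.
Path 5: X3 → X4 ← X2 ← X1 → X5 ← X0 → X6
  X2 is a chain here and X2 is conditioned on, so the path is blocked at X2.
Path 6: X3 → X4 ← X2 ← X1 ← X0 → X6
  X2 is a chain here and X2 is conditioned on, so the path is blocked at X2.
Since the path X3 ← X0 → X6 is active, X3 and X6 are not d-separated given {X1, X2, X4, X5}.

No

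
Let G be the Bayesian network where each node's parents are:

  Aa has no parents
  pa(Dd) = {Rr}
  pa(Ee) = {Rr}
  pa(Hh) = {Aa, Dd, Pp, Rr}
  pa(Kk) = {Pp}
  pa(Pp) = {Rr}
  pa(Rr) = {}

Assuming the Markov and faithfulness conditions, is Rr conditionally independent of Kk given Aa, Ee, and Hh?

There are 3 undirected paths between Rr and Kk; checking each against the conditioning set {Aa, Ee, Hh}:
  1. Rr → Pp → Kk — Pp:chain[open] ⇒ active
  2. Rr → Dd → Hh ← Pp → Kk — Dd:chain[open]; Hh:collider[open]; Pp:fork[open] ⇒ active
  3. Rr → Hh ← Pp → Kk — Hh:collider[open]; Pp:fork[open] ⇒ active
Because an active path exists, Rr and Kk are not d-separated.

No — Rr and Kk are not d-separated given {Aa, Ee, Hh}.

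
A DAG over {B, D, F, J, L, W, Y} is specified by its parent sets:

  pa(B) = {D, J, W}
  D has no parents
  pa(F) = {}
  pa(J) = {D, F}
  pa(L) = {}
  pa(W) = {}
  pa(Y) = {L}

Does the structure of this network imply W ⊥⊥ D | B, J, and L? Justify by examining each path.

There are 2 undirected paths between W and D; checking each against the conditioning set {B, J, L}:
Path 1: W → B ← J ← D
  J is a chain here and J is conditioned on, so the path is blocked at J.
Path 2: W → B ← D
  B is a collider and B is conditioned on, which opens it — no node blocks this path, so it is active.
Since the path W → B ← D is active, W and D are not d-separated given {B, J, L}.

No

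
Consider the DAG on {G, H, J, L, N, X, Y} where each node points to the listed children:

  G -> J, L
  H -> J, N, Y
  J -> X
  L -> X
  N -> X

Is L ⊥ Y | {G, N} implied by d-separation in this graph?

We examine all 4 paths between L and Y:
Path 1: L → X ← N ← H → Y
  X is a collider here and neither X nor any of its descendants is conditioned on, so the collider stays closed — the path is blocked at X.
Path 2: L → X ← J ← H → Y
  X is a collider here and neither X nor any of its descendants is conditioned on, so the collider stays closed — the path is blocked at X.
Path 3: L ← G → J → X ← N ← H → Y
  G is a fork here and G is conditioned on, so the path is blocked at G.
Path 4: L ← G → J ← H → Y
  G is a fork here and G is conditioned on, so the path is blocked at G.
Every path is blocked, so L and Y are d-separated given {G, N}.

Yes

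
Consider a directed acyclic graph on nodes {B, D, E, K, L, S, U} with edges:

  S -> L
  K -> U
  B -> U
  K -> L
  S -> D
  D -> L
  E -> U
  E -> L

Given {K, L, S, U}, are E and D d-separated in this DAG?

No

We examine all 4 paths between E and D:
Path 1: E → U ← K → L ← D
  K is a fork here and K is conditioned on, so the path is blocked at K.
Path 2: E → U ← K → L ← S → D
  K is a fork here and K is conditioned on, so the path is blocked at K.
Path 3: E → L ← D
  L is a collider and L is conditioned on, which opens it — no node blocks this path, so it is active.
Path 4: E → L ← S → D
  S is a fork here and S is conditioned on, so the path is blocked at S.
Because an active path exists, E and D are not d-separated.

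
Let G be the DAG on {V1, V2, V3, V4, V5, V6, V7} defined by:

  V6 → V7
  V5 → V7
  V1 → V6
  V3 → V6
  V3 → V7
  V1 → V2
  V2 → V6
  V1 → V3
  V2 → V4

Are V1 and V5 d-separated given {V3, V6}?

Yes — V1 and V5 are d-separated given {V3, V6}.

There are 6 undirected paths between V1 and V5; checking each against the conditioning set {V3, V6}:
  1. V1 → V3 → V6 → V7 ← V5 — V3:chain[blocks]; V6:chain[blocks]; V7:collider[blocks] ⇒ blocked
  2. V1 → V3 → V7 ← V5 — V3:chain[blocks]; V7:collider[blocks] ⇒ blocked
  3. V1 → V6 ← V3 → V7 ← V5 — V6:collider[open]; V3:fork[blocks]; V7:collider[blocks] ⇒ blocked
  4. V1 → V6 → V7 ← V5 — V6:chain[blocks]; V7:collider[blocks] ⇒ blocked
  5. V1 → V2 → V6 ← V3 → V7 ← V5 — V2:chain[open]; V6:collider[open]; V3:fork[blocks]; V7:collider[blocks] ⇒ blocked
  6. V1 → V2 → V6 → V7 ← V5 — V2:chain[open]; V6:chain[blocks]; V7:collider[blocks] ⇒ blocked
Every path is blocked, so V1 and V5 are d-separated given {V3, V6}.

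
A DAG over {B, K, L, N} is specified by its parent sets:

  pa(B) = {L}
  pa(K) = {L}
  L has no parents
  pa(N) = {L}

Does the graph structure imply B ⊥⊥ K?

Only one path connects B and K:
Path 1: B ← L → K
  L is a fork and L is not conditioned on — no node blocks this path, so it is active.
Because an active path exists, B and K are not d-separated.

No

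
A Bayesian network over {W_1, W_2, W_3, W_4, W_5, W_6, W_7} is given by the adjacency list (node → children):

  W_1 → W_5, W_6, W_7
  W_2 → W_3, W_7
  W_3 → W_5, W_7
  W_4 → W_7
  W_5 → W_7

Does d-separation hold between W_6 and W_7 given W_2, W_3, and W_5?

We examine all 4 paths between W_6 and W_7:
Path 1: W_6 ← W_1 → W_5 ← W_3 → W_7
  W_3 is a fork here and W_3 is conditioned on, so the path is blocked at W_3.
Path 2: W_6 ← W_1 → W_5 ← W_3 ← W_2 → W_7
  W_3 is a chain here and W_3 is conditioned on, so the path is blocked at W_3.
Path 3: W_6 ← W_1 → W_5 → W_7
  W_5 is a chain here and W_5 is conditioned on, so the path is blocked at W_5.
Path 4: W_6 ← W_1 → W_7
  W_1 is a fork and W_1 is not conditioned on — no node blocks this path, so it is active.
At least one path is unblocked, so d-separation fails.

No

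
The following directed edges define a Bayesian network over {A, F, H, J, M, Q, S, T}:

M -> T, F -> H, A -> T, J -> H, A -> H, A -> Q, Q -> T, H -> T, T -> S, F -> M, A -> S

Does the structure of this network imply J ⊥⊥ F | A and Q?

We examine all 5 paths between J and F:
  1. J → H → T ← M ← F — H:chain[open]; T:collider[blocks]; M:chain[open] ⇒ blocked
  2. J → H ← A → T ← M ← F — H:collider[blocks]; A:fork[blocks]; T:collider[blocks]; M:chain[open] ⇒ blocked
  3. J → H ← A → S ← T ← M ← F — H:collider[blocks]; A:fork[blocks]; S:collider[blocks]; T:chain[open]; M:chain[open] ⇒ blocked
  4. J → H ← A → Q → T ← M ← F — H:collider[blocks]; A:fork[blocks]; Q:chain[blocks]; T:collider[blocks]; M:chain[open] ⇒ blocked
  5. J → H ← F — H:collider[blocks] ⇒ blocked
Every path is blocked, so J and F are d-separated given {A, Q}.

Yes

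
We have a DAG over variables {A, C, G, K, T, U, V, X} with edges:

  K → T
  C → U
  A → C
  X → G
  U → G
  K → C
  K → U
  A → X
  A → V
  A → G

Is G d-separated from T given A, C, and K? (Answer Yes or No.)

We examine all 6 paths between G and T:
Path 1: G ← A → C ← K → T
  A is a fork here and A is conditioned on, so the path is blocked at A.
Path 2: G ← A → C → U ← K → T
  A is a fork here and A is conditioned on, so the path is blocked at A.
Path 3: G ← X ← A → C ← K → T
  A is a fork here and A is conditioned on, so the path is blocked at A.
Path 4: G ← X ← A → C → U ← K → T
  A is a fork here and A is conditioned on, so the path is blocked at A.
Path 5: G ← U ← K → T
  K is a fork here and K is conditioned on, so the path is blocked at K.
Path 6: G ← U ← C ← K → T
  C is a chain here and C is conditioned on, so the path is blocked at C.
Since every path is blocked, d-separation holds.

Yes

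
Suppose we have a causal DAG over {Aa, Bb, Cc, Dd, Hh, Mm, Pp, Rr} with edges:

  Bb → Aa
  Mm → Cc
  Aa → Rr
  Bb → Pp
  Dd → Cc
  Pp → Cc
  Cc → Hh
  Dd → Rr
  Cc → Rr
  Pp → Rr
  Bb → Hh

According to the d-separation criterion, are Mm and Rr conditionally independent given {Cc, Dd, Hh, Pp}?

We examine all 6 paths between Mm and Rr:
  1. Mm → Cc → Rr — Cc:chain[blocks] ⇒ blocked
  2. Mm → Cc ← Pp → Rr — Cc:collider[open]; Pp:fork[blocks] ⇒ blocked
  3. Mm → Cc ← Pp ← Bb → Aa → Rr — Cc:collider[open]; Pp:chain[blocks]; Bb:fork[open]; Aa:chain[open] ⇒ blocked
  4. Mm → Cc → Hh ← Bb → Pp → Rr — Cc:chain[blocks]; Hh:collider[open]; Bb:fork[open]; Pp:chain[blocks] ⇒ blocked
  5. Mm → Cc → Hh ← Bb → Aa → Rr — Cc:chain[blocks]; Hh:collider[open]; Bb:fork[open]; Aa:chain[open] ⇒ blocked
  6. Mm → Cc ← Dd → Rr — Cc:collider[open]; Dd:fork[blocks] ⇒ blocked
Since every path is blocked, d-separation holds.

Yes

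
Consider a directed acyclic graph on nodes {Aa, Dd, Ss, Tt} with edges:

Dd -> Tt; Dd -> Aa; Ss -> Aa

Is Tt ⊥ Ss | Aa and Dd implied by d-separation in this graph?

There is one path between Tt and Ss:
  1. Tt ← Dd → Aa ← Ss — Dd:fork[blocks]; Aa:collider[open] ⇒ blocked
All paths are blocked; Tt ⊥ Ss | {Aa, Dd} holds.

Yes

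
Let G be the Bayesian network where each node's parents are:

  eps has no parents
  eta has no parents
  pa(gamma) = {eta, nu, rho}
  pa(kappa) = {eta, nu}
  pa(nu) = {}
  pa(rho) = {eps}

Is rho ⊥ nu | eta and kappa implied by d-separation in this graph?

Yes

Enumerating the 2 paths from rho to nu and testing each for blocking by {eta, kappa}:
Path 1: rho → gamma ← eta → kappa ← nu
  gamma is a collider here and neither gamma nor any of its descendants is conditioned on, so the collider stays closed — the path is blocked at gamma.
Path 2: rho → gamma ← nu
  gamma is a collider here and neither gamma nor any of its descendants is conditioned on, so the collider stays closed — the path is blocked at gamma.
All paths are blocked; rho ⊥ nu | {eta, kappa} holds.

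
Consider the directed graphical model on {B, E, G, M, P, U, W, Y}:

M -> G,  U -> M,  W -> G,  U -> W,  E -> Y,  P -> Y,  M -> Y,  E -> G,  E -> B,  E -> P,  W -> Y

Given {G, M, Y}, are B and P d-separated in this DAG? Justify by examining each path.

We examine all 6 paths between B and P:
Path 1: B ← E → G ← M ← U → W → Y ← P
  M is a chain here and M is conditioned on, so the path is blocked at M.
Path 2: B ← E → G ← M → Y ← P
  M is a fork here and M is conditioned on, so the path is blocked at M.
Path 3: B ← E → G ← W ← U → M → Y ← P
  M is a chain here and M is conditioned on, so the path is blocked at M.
Path 4: B ← E → G ← W → Y ← P
  E is a fork and E is not conditioned on; G is a collider and G is conditioned on, which opens it; W is a fork and W is not conditioned on; Y is a collider and Y is conditioned on, which opens it — no node blocks this path, so it is active.
Path 5: B ← E → P
  E is a fork and E is not conditioned on — no node blocks this path, so it is active.
Path 6: B ← E → Y ← P
  E is a fork and E is not conditioned on; Y is a collider and Y is conditioned on, which opens it — no node blocks this path, so it is active.
Since the path B ← E → G ← W → Y ← P is active, B and P are not d-separated given {G, M, Y}.

No — B and P are not d-separated given {G, M, Y}.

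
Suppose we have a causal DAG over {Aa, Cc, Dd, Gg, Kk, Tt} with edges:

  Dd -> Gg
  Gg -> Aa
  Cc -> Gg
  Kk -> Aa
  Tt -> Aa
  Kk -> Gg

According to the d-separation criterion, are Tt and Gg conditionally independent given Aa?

2 paths connect Tt and Gg; each must be blocked for d-separation to hold:
  1. Tt → Aa ← Gg — Aa:collider[open] ⇒ active
  2. Tt → Aa ← Kk → Gg — Aa:collider[open]; Kk:fork[open] ⇒ active
Since the path Tt → Aa ← Gg is active, Tt and Gg are not d-separated given {Aa}.

No — Tt and Gg are not d-separated given {Aa}.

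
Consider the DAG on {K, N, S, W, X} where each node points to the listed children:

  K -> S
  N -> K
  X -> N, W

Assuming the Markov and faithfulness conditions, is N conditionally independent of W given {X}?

Only one path connects N and W:
Path 1: N ← X → W
  X is a fork here and X is conditioned on, so the path is blocked at X.
All paths are blocked; N ⊥ W | {X} holds.

Yes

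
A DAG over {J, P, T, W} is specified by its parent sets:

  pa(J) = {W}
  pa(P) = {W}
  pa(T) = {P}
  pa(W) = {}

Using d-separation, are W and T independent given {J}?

Only one path connects W and T:
  1. W → P → T — P:chain[open] ⇒ active
Because an active path exists, W and T are not d-separated.

No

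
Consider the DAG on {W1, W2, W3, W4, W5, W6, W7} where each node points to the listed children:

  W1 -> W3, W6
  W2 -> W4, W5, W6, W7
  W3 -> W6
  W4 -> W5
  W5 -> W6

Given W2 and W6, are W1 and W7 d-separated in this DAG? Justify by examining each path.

6 paths connect W1 and W7; each must be blocked for d-separation to hold:
  1. W1 → W6 ← W2 → W7 — W6:collider[open]; W2:fork[blocks] ⇒ blocked
  2. W1 → W6 ← W5 ← W4 ← W2 → W7 — W6:collider[open]; W5:chain[open]; W4:chain[open]; W2:fork[blocks] ⇒ blocked
  3. W1 → W6 ← W5 ← W2 → W7 — W6:collider[open]; W5:chain[open]; W2:fork[blocks] ⇒ blocked
  4. W1 → W3 → W6 ← W2 → W7 — W3:chain[open]; W6:collider[open]; W2:fork[blocks] ⇒ blocked
  5. W1 → W3 → W6 ← W5 ← W4 ← W2 → W7 — W3:chain[open]; W6:collider[open]; W5:chain[open]; W4:chain[open]; W2:fork[blocks] ⇒ blocked
  6. W1 → W3 → W6 ← W5 ← W2 → W7 — W3:chain[open]; W6:collider[open]; W5:chain[open]; W2:fork[blocks] ⇒ blocked
Every path is blocked, so W1 and W7 are d-separated given {W2, W6}.

Yes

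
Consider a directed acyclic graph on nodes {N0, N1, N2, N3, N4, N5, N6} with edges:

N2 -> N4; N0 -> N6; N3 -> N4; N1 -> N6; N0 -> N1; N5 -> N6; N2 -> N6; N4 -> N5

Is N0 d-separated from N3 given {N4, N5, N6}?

No

4 paths connect N0 and N3; each must be blocked for d-separation to hold:
  1. N0 → N6 ← N2 → N4 ← N3 — N6:collider[open]; N2:fork[open]; N4:collider[open] ⇒ active
  2. N0 → N6 ← N5 ← N4 ← N3 — N6:collider[open]; N5:chain[blocks]; N4:chain[blocks] ⇒ blocked
  3. N0 → N1 → N6 ← N2 → N4 ← N3 — N1:chain[open]; N6:collider[open]; N2:fork[open]; N4:collider[open] ⇒ active
  4. N0 → N1 → N6 ← N5 ← N4 ← N3 — N1:chain[open]; N6:collider[open]; N5:chain[blocks]; N4:chain[blocks] ⇒ blocked
Since the path N0 → N6 ← N2 → N4 ← N3 is active, N0 and N3 are not d-separated given {N4, N5, N6}.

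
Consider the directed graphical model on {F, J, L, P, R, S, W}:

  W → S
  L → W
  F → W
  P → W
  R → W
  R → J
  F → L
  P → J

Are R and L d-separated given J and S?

4 paths connect R and L; each must be blocked for d-separation to hold:
  1. R → J ← P → W ← F → L — J:collider[open]; P:fork[open]; W:collider[open]; F:fork[open] ⇒ active
  2. R → J ← P → W ← L — J:collider[open]; P:fork[open]; W:collider[open] ⇒ active
  3. R → W ← F → L — W:collider[open]; F:fork[open] ⇒ active
  4. R → W ← L — W:collider[open] ⇒ active
Because an active path exists, R and L are not d-separated.

No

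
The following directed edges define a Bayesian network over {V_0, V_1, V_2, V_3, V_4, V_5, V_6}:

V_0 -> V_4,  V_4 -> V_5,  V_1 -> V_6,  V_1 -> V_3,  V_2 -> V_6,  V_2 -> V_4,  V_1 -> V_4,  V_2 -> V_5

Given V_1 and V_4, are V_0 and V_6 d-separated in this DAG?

Enumerating the 3 paths from V_0 to V_6 and testing each for blocking by {V_1, V_4}:
  1. V_0 → V_4 ← V_2 → V_6 — V_4:collider[open]; V_2:fork[open] ⇒ active
  2. V_0 → V_4 → V_5 ← V_2 → V_6 — V_4:chain[blocks]; V_5:collider[blocks]; V_2:fork[open] ⇒ blocked
  3. V_0 → V_4 ← V_1 → V_6 — V_4:collider[open]; V_1:fork[blocks] ⇒ blocked
Because an active path exists, V_0 and V_6 are not d-separated.

No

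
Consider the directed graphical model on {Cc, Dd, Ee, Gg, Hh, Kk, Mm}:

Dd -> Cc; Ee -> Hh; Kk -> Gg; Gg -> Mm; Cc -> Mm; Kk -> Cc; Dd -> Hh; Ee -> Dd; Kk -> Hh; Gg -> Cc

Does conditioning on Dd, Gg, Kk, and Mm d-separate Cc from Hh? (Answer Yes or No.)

Yes

5 paths connect Cc and Hh; each must be blocked for d-separation to hold:
  1. Cc ← Kk → Hh — Kk:fork[blocks] ⇒ blocked
  2. Cc ← Dd ← Ee → Hh — Dd:chain[blocks]; Ee:fork[open] ⇒ blocked
  3. Cc ← Dd → Hh — Dd:fork[blocks] ⇒ blocked
  4. Cc ← Gg ← Kk → Hh — Gg:chain[blocks]; Kk:fork[blocks] ⇒ blocked
  5. Cc → Mm ← Gg ← Kk → Hh — Mm:collider[open]; Gg:chain[blocks]; Kk:fork[blocks] ⇒ blocked
Every path is blocked, so Cc and Hh are d-separated given {Dd, Gg, Kk, Mm}.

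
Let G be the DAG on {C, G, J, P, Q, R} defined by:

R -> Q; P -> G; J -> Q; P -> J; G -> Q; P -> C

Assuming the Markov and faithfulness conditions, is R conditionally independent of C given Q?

No — R and C are not d-separated given {Q}.

2 paths connect R and C; each must be blocked for d-separation to hold:
  1. R → Q ← J ← P → C — Q:collider[open]; J:chain[open]; P:fork[open] ⇒ active
  2. R → Q ← G ← P → C — Q:collider[open]; G:chain[open]; P:fork[open] ⇒ active
Because an active path exists, R and C are not d-separated.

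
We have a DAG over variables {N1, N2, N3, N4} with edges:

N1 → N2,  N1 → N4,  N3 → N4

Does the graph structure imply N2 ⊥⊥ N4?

Only one path connects N2 and N4:
Path 1: N2 ← N1 → N4
  N1 is a fork and N1 is not conditioned on — no node blocks this path, so it is active.
Since the path N2 ← N1 → N4 is active, N2 and N4 are not d-separated given ∅.

No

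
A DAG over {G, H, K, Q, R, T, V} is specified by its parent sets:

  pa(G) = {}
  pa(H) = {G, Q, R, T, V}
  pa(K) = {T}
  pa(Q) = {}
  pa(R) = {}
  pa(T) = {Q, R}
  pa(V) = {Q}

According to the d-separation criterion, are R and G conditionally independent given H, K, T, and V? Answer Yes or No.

No

There are 4 undirected paths between R and G; checking each against the conditioning set {H, K, T, V}:
  1. R → T ← Q → V → H ← G — T:collider[open]; Q:fork[open]; V:chain[blocks]; H:collider[open] ⇒ blocked
  2. R → T ← Q → H ← G — T:collider[open]; Q:fork[open]; H:collider[open] ⇒ active
  3. R → T → H ← G — T:chain[blocks]; H:collider[open] ⇒ blocked
  4. R → H ← G — H:collider[open] ⇒ active
Because an active path exists, R and G are not d-separated.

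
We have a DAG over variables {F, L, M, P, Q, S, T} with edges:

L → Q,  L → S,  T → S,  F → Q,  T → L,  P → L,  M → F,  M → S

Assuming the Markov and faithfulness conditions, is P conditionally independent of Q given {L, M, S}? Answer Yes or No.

Yes — P and Q are d-separated given {L, M, S}.

Enumerating the 3 paths from P to Q and testing each for blocking by {L, M, S}:
Path 1: P → L ← T → S ← M → F → Q
  M is a fork here and M is conditioned on, so the path is blocked at M.
Path 2: P → L → Q
  L is a chain here and L is conditioned on, so the path is blocked at L.
Path 3: P → L → S ← M → F → Q
  L is a chain here and L is conditioned on, so the path is blocked at L.
Every path is blocked, so P and Q are d-separated given {L, M, S}.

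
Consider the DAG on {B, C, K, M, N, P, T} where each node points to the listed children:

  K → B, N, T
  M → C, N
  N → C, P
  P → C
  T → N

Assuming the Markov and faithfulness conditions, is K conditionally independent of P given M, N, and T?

Yes

We examine all 6 paths between K and P:
Path 1: K → T → N → P
  T is a chain here and T is conditioned on, so the path is blocked at T.
Path 2: K → T → N ← M → C ← P
  T is a chain here and T is conditioned on, so the path is blocked at T.
Path 3: K → T → N → C ← P
  T is a chain here and T is conditioned on, so the path is blocked at T.
Path 4: K → N → P
  N is a chain here and N is conditioned on, so the path is blocked at N.
Path 5: K → N ← M → C ← P
  M is a fork here and M is conditioned on, so the path is blocked at M.
Path 6: K → N → C ← P
  N is a chain here and N is conditioned on, so the path is blocked at N.
Since every path is blocked, d-separation holds.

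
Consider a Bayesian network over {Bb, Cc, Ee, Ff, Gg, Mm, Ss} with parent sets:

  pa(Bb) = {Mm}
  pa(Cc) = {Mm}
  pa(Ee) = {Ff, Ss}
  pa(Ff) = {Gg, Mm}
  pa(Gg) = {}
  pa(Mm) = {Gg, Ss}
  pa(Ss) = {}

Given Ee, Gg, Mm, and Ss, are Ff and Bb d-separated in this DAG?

3 paths connect Ff and Bb; each must be blocked for d-separation to hold:
  1. Ff ← Mm → Bb — Mm:fork[blocks] ⇒ blocked
  2. Ff → Ee ← Ss → Mm → Bb — Ee:collider[open]; Ss:fork[blocks]; Mm:chain[blocks] ⇒ blocked
  3. Ff ← Gg → Mm → Bb — Gg:fork[blocks]; Mm:chain[blocks] ⇒ blocked
Every path is blocked, so Ff and Bb are d-separated given {Ee, Gg, Mm, Ss}.

Yes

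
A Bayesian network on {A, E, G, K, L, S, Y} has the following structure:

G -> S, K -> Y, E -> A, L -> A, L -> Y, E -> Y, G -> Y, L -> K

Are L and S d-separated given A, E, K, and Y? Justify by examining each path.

No — L and S are not d-separated given {A, E, K, Y}.

We examine all 3 paths between L and S:
  1. L → Y ← G → S — Y:collider[open]; G:fork[open] ⇒ active
  2. L → K → Y ← G → S — K:chain[blocks]; Y:collider[open]; G:fork[open] ⇒ blocked
  3. L → A ← E → Y ← G → S — A:collider[open]; E:fork[blocks]; Y:collider[open]; G:fork[open] ⇒ blocked
Since the path L → Y ← G → S is active, L and S are not d-separated given {A, E, K, Y}.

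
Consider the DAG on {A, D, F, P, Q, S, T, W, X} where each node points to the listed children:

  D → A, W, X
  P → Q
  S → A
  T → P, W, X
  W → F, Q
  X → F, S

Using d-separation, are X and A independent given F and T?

No — X and A are not d-separated given {F, T}.

5 paths connect X and A; each must be blocked for d-separation to hold:
  1. X ← D → A — D:fork[open] ⇒ active
  2. X → S → A — S:chain[open] ⇒ active
  3. X ← T → W ← D → A — T:fork[blocks]; W:collider[open]; D:fork[open] ⇒ blocked
  4. X ← T → P → Q ← W ← D → A — T:fork[blocks]; P:chain[open]; Q:collider[blocks]; W:chain[open]; D:fork[open] ⇒ blocked
  5. X → F ← W ← D → A — F:collider[open]; W:chain[open]; D:fork[open] ⇒ active
At least one path is unblocked, so d-separation fails.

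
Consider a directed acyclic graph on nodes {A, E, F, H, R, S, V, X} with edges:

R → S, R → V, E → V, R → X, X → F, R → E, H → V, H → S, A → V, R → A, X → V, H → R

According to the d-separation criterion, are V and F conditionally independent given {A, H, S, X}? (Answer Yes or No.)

Enumerating the 6 paths from V to F and testing each for blocking by {A, H, S, X}:
  1. V ← H → R → X → F — H:fork[blocks]; R:chain[open]; X:chain[blocks] ⇒ blocked
  2. V ← H → S ← R → X → F — H:fork[blocks]; S:collider[open]; R:fork[open]; X:chain[blocks] ⇒ blocked
  3. V ← E ← R → X → F — E:chain[open]; R:fork[open]; X:chain[blocks] ⇒ blocked
  4. V ← R → X → F — R:fork[open]; X:chain[blocks] ⇒ blocked
  5. V ← A ← R → X → F — A:chain[blocks]; R:fork[open]; X:chain[blocks] ⇒ blocked
  6. V ← X → F — X:fork[blocks] ⇒ blocked
Every path is blocked, so V and F are d-separated given {A, H, S, X}.

Yes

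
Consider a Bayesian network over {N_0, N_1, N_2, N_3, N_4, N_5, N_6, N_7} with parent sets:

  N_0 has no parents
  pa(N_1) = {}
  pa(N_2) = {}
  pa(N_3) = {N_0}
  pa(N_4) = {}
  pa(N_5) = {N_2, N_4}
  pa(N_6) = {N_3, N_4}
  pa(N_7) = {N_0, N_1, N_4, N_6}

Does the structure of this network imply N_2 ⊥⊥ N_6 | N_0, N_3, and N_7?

Yes

There are 3 undirected paths between N_2 and N_6; checking each against the conditioning set {N_0, N_3, N_7}:
  1. N_2 → N_5 ← N_4 → N_7 ← N_0 → N_3 → N_6 — N_5:collider[blocks]; N_4:fork[open]; N_7:collider[open]; N_0:fork[blocks]; N_3:chain[blocks] ⇒ blocked
  2. N_2 → N_5 ← N_4 → N_7 ← N_6 — N_5:collider[blocks]; N_4:fork[open]; N_7:collider[open] ⇒ blocked
  3. N_2 → N_5 ← N_4 → N_6 — N_5:collider[blocks]; N_4:fork[open] ⇒ blocked
Every path is blocked, so N_2 and N_6 are d-separated given {N_0, N_3, N_7}.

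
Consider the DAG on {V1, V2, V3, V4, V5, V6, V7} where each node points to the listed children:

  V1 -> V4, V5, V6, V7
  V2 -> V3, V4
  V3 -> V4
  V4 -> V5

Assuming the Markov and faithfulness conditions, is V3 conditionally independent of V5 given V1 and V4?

Yes — V3 and V5 are d-separated given {V1, V4}.

4 paths connect V3 and V5; each must be blocked for d-separation to hold:
Path 1: V3 → V4 → V5
  V4 is a chain here and V4 is conditioned on, so the path is blocked at V4.
Path 2: V3 → V4 ← V1 → V5
  V1 is a fork here and V1 is conditioned on, so the path is blocked at V1.
Path 3: V3 ← V2 → V4 → V5
  V4 is a chain here and V4 is conditioned on, so the path is blocked at V4.
Path 4: V3 ← V2 → V4 ← V1 → V5
  V1 is a fork here and V1 is conditioned on, so the path is blocked at V1.
Every path is blocked, so V3 and V5 are d-separated given {V1, V4}.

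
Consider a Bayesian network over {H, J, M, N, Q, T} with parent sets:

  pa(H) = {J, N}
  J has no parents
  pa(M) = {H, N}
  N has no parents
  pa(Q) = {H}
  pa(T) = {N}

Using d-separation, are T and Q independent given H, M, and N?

Yes

There are 2 undirected paths between T and Q; checking each against the conditioning set {H, M, N}:
Path 1: T ← N → H → Q
  N is a fork here and N is conditioned on, so the path is blocked at N.
Path 2: T ← N → M ← H → Q
  N is a fork here and N is conditioned on, so the path is blocked at N.
Every path is blocked, so T and Q are d-separated given {H, M, N}.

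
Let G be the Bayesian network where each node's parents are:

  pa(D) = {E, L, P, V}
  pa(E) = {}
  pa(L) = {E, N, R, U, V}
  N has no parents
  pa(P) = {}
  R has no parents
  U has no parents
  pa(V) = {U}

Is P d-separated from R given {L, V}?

Enumerating the 4 paths from P to R and testing each for blocking by {L, V}:
  1. P → D ← V → L ← R — D:collider[blocks]; V:fork[blocks]; L:collider[open] ⇒ blocked
  2. P → D ← V ← U → L ← R — D:collider[blocks]; V:chain[blocks]; U:fork[open]; L:collider[open] ⇒ blocked
  3. P → D ← L ← R — D:collider[blocks]; L:chain[blocks] ⇒ blocked
  4. P → D ← E → L ← R — D:collider[blocks]; E:fork[open]; L:collider[open] ⇒ blocked
Every path is blocked, so P and R are d-separated given {L, V}.

Yes — P and R are d-separated given {L, V}.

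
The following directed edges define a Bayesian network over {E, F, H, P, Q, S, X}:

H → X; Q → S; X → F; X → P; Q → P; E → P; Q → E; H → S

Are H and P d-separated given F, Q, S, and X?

Yes — H and P are d-separated given {F, Q, S, X}.

We examine all 3 paths between H and P:
Path 1: H → X → P
  X is a chain here and X is conditioned on, so the path is blocked at X.
Path 2: H → S ← Q → E → P
  Q is a fork here and Q is conditioned on, so the path is blocked at Q.
Path 3: H → S ← Q → P
  Q is a fork here and Q is conditioned on, so the path is blocked at Q.
Every path is blocked, so H and P are d-separated given {F, Q, S, X}.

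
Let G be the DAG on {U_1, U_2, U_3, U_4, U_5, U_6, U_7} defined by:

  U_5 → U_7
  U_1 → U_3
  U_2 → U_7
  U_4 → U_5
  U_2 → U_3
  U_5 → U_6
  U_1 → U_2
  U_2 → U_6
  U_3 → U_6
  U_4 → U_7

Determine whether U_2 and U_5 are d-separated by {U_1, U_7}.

Enumerating the 5 paths from U_2 to U_5 and testing each for blocking by {U_1, U_7}:
Path 1: U_2 → U_3 → U_6 ← U_5
  U_6 is a collider here and neither U_6 nor any of its descendants is conditioned on, so the collider stays closed — the path is blocked at U_6.
Path 2: U_2 → U_7 ← U_4 → U_5
  U_7 is a collider and U_7 is conditioned on, which opens it; U_4 is a fork and U_4 is not conditioned on — no node blocks this path, so it is active.
Path 3: U_2 → U_7 ← U_5
  U_7 is a collider and U_7 is conditioned on, which opens it — no node blocks this path, so it is active.
Path 4: U_2 ← U_1 → U_3 → U_6 ← U_5
  U_1 is a fork here and U_1 is conditioned on, so the path is blocked at U_1.
Path 5: U_2 → U_6 ← U_5
  U_6 is a collider here and neither U_6 nor any of its descendants is conditioned on, so the collider stays closed — the path is blocked at U_6.
Because an active path exists, U_2 and U_5 are not d-separated.

No — U_2 and U_5 are not d-separated given {U_1, U_7}.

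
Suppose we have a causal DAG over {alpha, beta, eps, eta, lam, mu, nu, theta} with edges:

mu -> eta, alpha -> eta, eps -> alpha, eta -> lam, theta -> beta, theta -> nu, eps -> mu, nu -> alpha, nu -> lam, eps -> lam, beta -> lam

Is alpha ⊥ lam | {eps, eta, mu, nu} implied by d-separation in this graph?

Yes

We examine all 6 paths between alpha and lam:
  1. alpha → eta → lam — eta:chain[blocks] ⇒ blocked
  2. alpha → eta ← mu ← eps → lam — eta:collider[open]; mu:chain[blocks]; eps:fork[blocks] ⇒ blocked
  3. alpha ← eps → lam — eps:fork[blocks] ⇒ blocked
  4. alpha ← eps → mu → eta → lam — eps:fork[blocks]; mu:chain[blocks]; eta:chain[blocks] ⇒ blocked
  5. alpha ← nu ← theta → beta → lam — nu:chain[blocks]; theta:fork[open]; beta:chain[open] ⇒ blocked
  6. alpha ← nu → lam — nu:fork[blocks] ⇒ blocked
Since every path is blocked, d-separation holds.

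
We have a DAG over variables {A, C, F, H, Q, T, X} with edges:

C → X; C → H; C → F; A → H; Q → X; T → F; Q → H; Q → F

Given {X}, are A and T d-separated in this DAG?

Yes

There are 4 undirected paths between A and T; checking each against the conditioning set {X}:
  1. A → H ← Q → F ← T — H:collider[blocks]; Q:fork[open]; F:collider[blocks] ⇒ blocked
  2. A → H ← Q → X ← C → F ← T — H:collider[blocks]; Q:fork[open]; X:collider[open]; C:fork[open]; F:collider[blocks] ⇒ blocked
  3. A → H ← C → F ← T — H:collider[blocks]; C:fork[open]; F:collider[blocks] ⇒ blocked
  4. A → H ← C → X ← Q → F ← T — H:collider[blocks]; C:fork[open]; X:collider[open]; Q:fork[open]; F:collider[blocks] ⇒ blocked
Every path is blocked, so A and T are d-separated given {X}.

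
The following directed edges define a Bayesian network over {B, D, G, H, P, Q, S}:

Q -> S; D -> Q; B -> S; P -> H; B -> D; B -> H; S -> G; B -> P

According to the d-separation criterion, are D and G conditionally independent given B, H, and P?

No

Enumerating the 2 paths from D to G and testing each for blocking by {B, H, P}:
Path 1: D → Q → S → G
  Q is a chain and Q is not conditioned on; S is a chain and S is not conditioned on — no node blocks this path, so it is active.
Path 2: D ← B → S → G
  B is a fork here and B is conditioned on, so the path is blocked at B.
At least one path is unblocked, so d-separation fails.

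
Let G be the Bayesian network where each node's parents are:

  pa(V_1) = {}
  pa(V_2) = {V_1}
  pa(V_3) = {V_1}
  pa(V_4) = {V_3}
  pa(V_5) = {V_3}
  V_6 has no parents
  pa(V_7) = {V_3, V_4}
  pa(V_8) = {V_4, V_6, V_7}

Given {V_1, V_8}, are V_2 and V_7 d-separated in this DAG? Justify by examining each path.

Yes — V_2 and V_7 are d-separated given {V_1, V_8}.

We examine all 3 paths between V_2 and V_7:
Path 1: V_2 ← V_1 → V_3 → V_4 → V_8 ← V_7
  V_1 is a fork here and V_1 is conditioned on, so the path is blocked at V_1.
Path 2: V_2 ← V_1 → V_3 → V_4 → V_7
  V_1 is a fork here and V_1 is conditioned on, so the path is blocked at V_1.
Path 3: V_2 ← V_1 → V_3 → V_7
  V_1 is a fork here and V_1 is conditioned on, so the path is blocked at V_1.
Since every path is blocked, d-separation holds.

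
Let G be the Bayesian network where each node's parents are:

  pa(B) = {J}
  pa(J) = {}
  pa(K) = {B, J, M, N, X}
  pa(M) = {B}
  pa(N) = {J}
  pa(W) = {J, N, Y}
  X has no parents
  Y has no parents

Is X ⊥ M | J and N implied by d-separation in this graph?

Yes

5 paths connect X and M; each must be blocked for d-separation to hold:
  1. X → K ← B → M — K:collider[blocks]; B:fork[open] ⇒ blocked
  2. X → K ← J → B → M — K:collider[blocks]; J:fork[blocks]; B:chain[open] ⇒ blocked
  3. X → K ← M — K:collider[blocks] ⇒ blocked
  4. X → K ← N ← J → B → M — K:collider[blocks]; N:chain[blocks]; J:fork[blocks]; B:chain[open] ⇒ blocked
  5. X → K ← N → W ← J → B → M — K:collider[blocks]; N:fork[blocks]; W:collider[blocks]; J:fork[blocks]; B:chain[open] ⇒ blocked
All paths are blocked; X ⊥ M | {J, N} holds.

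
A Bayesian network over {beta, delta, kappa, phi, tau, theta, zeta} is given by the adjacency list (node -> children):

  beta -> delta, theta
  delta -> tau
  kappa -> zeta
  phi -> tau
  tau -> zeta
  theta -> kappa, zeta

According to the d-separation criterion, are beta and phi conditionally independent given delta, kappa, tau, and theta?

There are 3 undirected paths between beta and phi; checking each against the conditioning set {delta, kappa, tau, theta}:
  1. beta → delta → tau ← phi — delta:chain[blocks]; tau:collider[open] ⇒ blocked
  2. beta → theta → kappa → zeta ← tau ← phi — theta:chain[blocks]; kappa:chain[blocks]; zeta:collider[blocks]; tau:chain[blocks] ⇒ blocked
  3. beta → theta → zeta ← tau ← phi — theta:chain[blocks]; zeta:collider[blocks]; tau:chain[blocks] ⇒ blocked
Since every path is blocked, d-separation holds.

Yes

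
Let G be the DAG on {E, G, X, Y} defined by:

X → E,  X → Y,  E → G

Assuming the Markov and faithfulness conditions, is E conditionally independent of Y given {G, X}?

Yes

There is one path between E and Y:
Path 1: E ← X → Y
  X is a fork here and X is conditioned on, so the path is blocked at X.
Since every path is blocked, d-separation holds.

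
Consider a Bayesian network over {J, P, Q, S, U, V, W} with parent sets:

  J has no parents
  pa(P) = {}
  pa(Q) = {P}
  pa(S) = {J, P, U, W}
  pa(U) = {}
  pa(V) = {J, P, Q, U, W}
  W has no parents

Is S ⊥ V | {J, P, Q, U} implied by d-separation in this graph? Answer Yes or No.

No

5 paths connect S and V; each must be blocked for d-separation to hold:
Path 1: S ← U → V
  U is a fork here and U is conditioned on, so the path is blocked at U.
Path 2: S ← J → V
  J is a fork here and J is conditioned on, so the path is blocked at J.
Path 3: S ← W → V
  W is a fork and W is not conditioned on — no node blocks this path, so it is active.
Path 4: S ← P → V
  P is a fork here and P is conditioned on, so the path is blocked at P.
Path 5: S ← P → Q → V
  P is a fork here and P is conditioned on, so the path is blocked at P.
At least one path is unblocked, so d-separation fails.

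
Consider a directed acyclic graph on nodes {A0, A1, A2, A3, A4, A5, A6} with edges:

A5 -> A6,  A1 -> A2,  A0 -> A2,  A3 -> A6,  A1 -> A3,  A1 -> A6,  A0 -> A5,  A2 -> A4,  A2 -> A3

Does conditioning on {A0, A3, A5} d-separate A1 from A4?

No

Enumerating the 5 paths from A1 to A4 and testing each for blocking by {A0, A3, A5}:
  1. A1 → A6 ← A5 ← A0 → A2 → A4 — A6:collider[blocks]; A5:chain[blocks]; A0:fork[blocks]; A2:chain[open] ⇒ blocked
  2. A1 → A6 ← A3 ← A2 → A4 — A6:collider[blocks]; A3:chain[blocks]; A2:fork[open] ⇒ blocked
  3. A1 → A2 → A4 — A2:chain[open] ⇒ active
  4. A1 → A3 → A6 ← A5 ← A0 → A2 → A4 — A3:chain[blocks]; A6:collider[blocks]; A5:chain[blocks]; A0:fork[blocks]; A2:chain[open] ⇒ blocked
  5. A1 → A3 ← A2 → A4 — A3:collider[open]; A2:fork[open] ⇒ active
At least one path is unblocked, so d-separation fails.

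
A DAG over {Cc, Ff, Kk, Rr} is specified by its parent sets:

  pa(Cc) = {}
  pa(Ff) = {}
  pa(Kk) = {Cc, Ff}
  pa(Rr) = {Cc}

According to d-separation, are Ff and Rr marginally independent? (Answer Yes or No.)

The only undirected path from Ff to Rr is:
Path 1: Ff → Kk ← Cc → Rr
  Kk is a collider here and neither Kk nor any of its descendants is conditioned on, so the collider stays closed — the path is blocked at Kk.
Since every path is blocked, d-separation holds.

Yes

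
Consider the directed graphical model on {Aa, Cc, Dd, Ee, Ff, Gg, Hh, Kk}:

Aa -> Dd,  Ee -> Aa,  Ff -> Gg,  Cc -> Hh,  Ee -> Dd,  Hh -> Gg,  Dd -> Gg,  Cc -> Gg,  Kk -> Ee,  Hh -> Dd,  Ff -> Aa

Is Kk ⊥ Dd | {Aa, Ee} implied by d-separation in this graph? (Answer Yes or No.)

5 paths connect Kk and Dd; each must be blocked for d-separation to hold:
  1. Kk → Ee → Dd — Ee:chain[blocks] ⇒ blocked
  2. Kk → Ee → Aa ← Ff → Gg ← Cc → Hh → Dd — Ee:chain[blocks]; Aa:collider[open]; Ff:fork[open]; Gg:collider[blocks]; Cc:fork[open]; Hh:chain[open] ⇒ blocked
  3. Kk → Ee → Aa ← Ff → Gg ← Dd — Ee:chain[blocks]; Aa:collider[open]; Ff:fork[open]; Gg:collider[blocks] ⇒ blocked
  4. Kk → Ee → Aa ← Ff → Gg ← Hh → Dd — Ee:chain[blocks]; Aa:collider[open]; Ff:fork[open]; Gg:collider[blocks]; Hh:fork[open] ⇒ blocked
  5. Kk → Ee → Aa → Dd — Ee:chain[blocks]; Aa:chain[blocks] ⇒ blocked
Since every path is blocked, d-separation holds.

Yes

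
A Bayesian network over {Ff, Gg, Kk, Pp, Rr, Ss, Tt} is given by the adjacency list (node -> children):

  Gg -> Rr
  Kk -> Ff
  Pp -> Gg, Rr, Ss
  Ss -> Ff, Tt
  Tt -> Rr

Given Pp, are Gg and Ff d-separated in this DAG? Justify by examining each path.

Yes

4 paths connect Gg and Ff; each must be blocked for d-separation to hold:
  1. Gg → Rr ← Tt ← Ss → Ff — Rr:collider[blocks]; Tt:chain[open]; Ss:fork[open] ⇒ blocked
  2. Gg → Rr ← Pp → Ss → Ff — Rr:collider[blocks]; Pp:fork[blocks]; Ss:chain[open] ⇒ blocked
  3. Gg ← Pp → Rr ← Tt ← Ss → Ff — Pp:fork[blocks]; Rr:collider[blocks]; Tt:chain[open]; Ss:fork[open] ⇒ blocked
  4. Gg ← Pp → Ss → Ff — Pp:fork[blocks]; Ss:chain[open] ⇒ blocked
All paths are blocked; Gg ⊥ Ff | {Pp} holds.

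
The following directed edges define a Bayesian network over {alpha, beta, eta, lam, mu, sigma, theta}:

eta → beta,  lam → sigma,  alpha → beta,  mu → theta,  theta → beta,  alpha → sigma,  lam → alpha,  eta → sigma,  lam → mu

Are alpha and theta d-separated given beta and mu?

Enumerating the 6 paths from alpha to theta and testing each for blocking by {beta, mu}:
  1. alpha ← lam → mu → theta — lam:fork[open]; mu:chain[blocks] ⇒ blocked
  2. alpha ← lam → sigma ← eta → beta ← theta — lam:fork[open]; sigma:collider[blocks]; eta:fork[open]; beta:collider[open] ⇒ blocked
  3. alpha → sigma ← eta → beta ← theta — sigma:collider[blocks]; eta:fork[open]; beta:collider[open] ⇒ blocked
  4. alpha → sigma ← lam → mu → theta — sigma:collider[blocks]; lam:fork[open]; mu:chain[blocks] ⇒ blocked
  5. alpha → beta ← theta — beta:collider[open] ⇒ active
  6. alpha → beta ← eta → sigma ← lam → mu → theta — beta:collider[open]; eta:fork[open]; sigma:collider[blocks]; lam:fork[open]; mu:chain[blocks] ⇒ blocked
Because an active path exists, alpha and theta are not d-separated.

No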